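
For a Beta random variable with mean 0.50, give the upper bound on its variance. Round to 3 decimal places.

Var = μ(1−μ)/(α+β+1), which approaches μ(1−μ) as α+β → 0.
So the supremum is μ(1−μ) = 0.50×0.50 = 0.250.

0.250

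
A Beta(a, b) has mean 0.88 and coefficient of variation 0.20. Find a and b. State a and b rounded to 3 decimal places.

σ = CV·μ = 0.20×0.88 = 0.17600, so σ² = 0.030976.
s+1 = μ(1−μ)/σ² = 0.1056/0.030976 = 3.4091, so s = a+b = 2.4091.
a = μs = 2.120, b = (1−μ)s = 0.289.

a = 2.120, b = 0.289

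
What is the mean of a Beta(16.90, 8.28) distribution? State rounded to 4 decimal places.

E[X] = α/(α+β) = 16.90/25.18 = 0.6712.

0.6712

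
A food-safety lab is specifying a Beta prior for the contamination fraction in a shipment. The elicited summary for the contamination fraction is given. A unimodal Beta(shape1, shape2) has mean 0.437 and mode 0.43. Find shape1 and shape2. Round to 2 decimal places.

shape1 = 8.74, shape2 = 11.26

Let s = shape1+shape2. Mean gives shape1 = μs = 0.437s; mode gives (shape1−1)/(s−2) = 0.43.
Substituting: 0.437s − 1 = 0.43(s−2) = 0.43s − 0.86, so 0.007s = 0.14 and s = 20.0000.
Then shape1 = 0.437×20.0000 = 8.74 and shape2 = s−shape1 = 11.26.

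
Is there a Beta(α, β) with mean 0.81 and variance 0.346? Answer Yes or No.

No

A Beta with mean μ has variance μ(1−μ)/(α+β+1) < μ(1−μ).
Here μ(1−μ) = 0.81×0.19 = 0.1539, and 0.346 ≥ 0.1539.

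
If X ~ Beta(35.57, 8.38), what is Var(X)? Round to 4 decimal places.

0.0034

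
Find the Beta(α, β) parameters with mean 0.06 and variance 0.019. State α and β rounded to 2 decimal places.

α = 0.12, β = 1.85

Write ν = α+β; then α = μν and Var = μ(1−μ)/(ν+1).
ν = μ(1−μ)/Var − 1 = 0.0564/0.019 − 1 = 1.9684.
α = 0.06·1.9684 = 0.12, β = 0.94·1.9684 = 1.85.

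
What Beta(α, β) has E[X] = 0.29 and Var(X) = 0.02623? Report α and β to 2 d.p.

Write ν = α+β; then α = μν and Var = μ(1−μ)/(ν+1).
ν = μ(1−μ)/Var − 1 = 0.2059/0.02623 − 1 = 6.8498.
α = 0.29·6.8498 = 1.99, β = 0.71·6.8498 = 4.86.

α = 1.99, β = 4.86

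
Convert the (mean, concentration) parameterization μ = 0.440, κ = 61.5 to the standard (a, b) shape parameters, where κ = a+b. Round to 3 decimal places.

a = 27.060, b = 34.440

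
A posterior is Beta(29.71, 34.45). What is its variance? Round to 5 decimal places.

0.00382

μ = 29.71/64.16 = 0.463061; Var = μ(1−μ)/(α+β+1) = 0.2486355/65.16 = 0.00382.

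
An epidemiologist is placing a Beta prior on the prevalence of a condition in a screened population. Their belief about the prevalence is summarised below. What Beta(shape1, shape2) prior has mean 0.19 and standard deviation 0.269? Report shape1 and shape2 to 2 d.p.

σ² = 0.269² = 0.072361.
With s = shape1+shape2, Var = μ(1−μ)/(s+1), so s+1 = (0.19×0.81)/0.072361 = 2.1268 and s = 1.1268.
shape1 = μs = 0.21, shape2 = (1−μ)s = 0.91.

shape1 = 0.21, shape2 = 0.91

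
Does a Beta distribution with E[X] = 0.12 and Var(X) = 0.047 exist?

Yes

A Beta with mean μ has variance μ(1−μ)/(α+β+1) < μ(1−μ).
Here μ(1−μ) = 0.12×0.88 = 0.1056, and 0.047 < 0.1056.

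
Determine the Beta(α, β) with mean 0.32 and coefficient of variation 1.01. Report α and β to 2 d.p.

Var = (CV·μ)² = (1.01×0.32)² = 0.104458.
α+β = μ(1−μ)/Var − 1 = 0.2176/0.104458 − 1 = 1.0831.
Thus α = 0.32·1.0831 = 0.35 and β = 0.68·1.0831 = 0.74.

α = 0.35, β = 0.74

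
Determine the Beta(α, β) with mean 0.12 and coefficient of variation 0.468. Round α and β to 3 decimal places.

α = 3.898, β = 28.584

Var = (CV·μ)² = (0.468×0.12)² = 0.003154.
α+β = μ(1−μ)/Var − 1 = 0.1056/0.003154 − 1 = 32.4819.
Thus α = 0.12·32.4819 = 3.898 and β = 0.88·32.4819 = 28.584.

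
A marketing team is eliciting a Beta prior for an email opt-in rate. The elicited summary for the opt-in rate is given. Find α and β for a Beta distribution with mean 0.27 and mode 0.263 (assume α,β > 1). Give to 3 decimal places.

With s = α+β: μ = α/s and mode = (α−1)/(s−2). Eliminating α = μs,
μs − 1 = m(s−2) ⇒ s(μ−m) = 1−2m ⇒ s = 0.474/0.007 = 67.7143.
So α = μs = 18.283, β = (1−μ)s = 49.431.

α = 18.283, β = 49.431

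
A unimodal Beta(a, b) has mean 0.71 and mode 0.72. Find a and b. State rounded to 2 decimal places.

With s = a+b: μ = a/s and mode = (a−1)/(s−2). Eliminating a = μs,
μs − 1 = m(s−2) ⇒ s(μ−m) = 1−2m ⇒ s = -0.44/-0.01 = 44.0000.
So a = μs = 31.24, b = (1−μ)s = 12.76.

a = 31.24, b = 12.76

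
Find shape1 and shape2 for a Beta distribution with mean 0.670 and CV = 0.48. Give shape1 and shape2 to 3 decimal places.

shape1 = 0.762, shape2 = 0.375

σ = CV·μ = 0.48×0.670 = 0.32160, so σ² = 0.103427.
s+1 = μ(1−μ)/σ² = 0.221100/0.103427 = 2.1377, so s = shape1+shape2 = 1.1377.
shape1 = μs = 0.762, shape2 = (1−μ)s = 0.375.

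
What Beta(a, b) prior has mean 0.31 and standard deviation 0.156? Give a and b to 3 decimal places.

a = 2.415, b = 5.375

First σ² = 0.024336. Setting a = μn, b = (1−μ)n with n = a+b,
μ(1−μ)/(n+1) = 0.024336 ⇒ n+1 = 0.2139/0.024336 = 8.7894 ⇒ n = 7.7894.
Hence a = 0.31×7.7894 = 2.415, b = 0.69×7.7894 = 5.375.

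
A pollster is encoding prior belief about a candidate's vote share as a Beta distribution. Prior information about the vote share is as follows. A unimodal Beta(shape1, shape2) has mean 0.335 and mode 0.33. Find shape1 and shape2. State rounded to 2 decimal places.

shape1 = 22.78, shape2 = 45.22

With s = shape1+shape2: μ = shape1/s and mode = (shape1−1)/(s−2). Eliminating shape1 = μs,
μs − 1 = m(s−2) ⇒ s(μ−m) = 1−2m ⇒ s = 0.34/0.005 = 68.0000.
So shape1 = μs = 22.78, shape2 = (1−μ)s = 45.22.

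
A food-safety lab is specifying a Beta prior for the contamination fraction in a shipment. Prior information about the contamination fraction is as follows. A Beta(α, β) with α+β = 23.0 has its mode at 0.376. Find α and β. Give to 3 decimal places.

α = 8.896, β = 14.104

Mode = (α−1)/(κ−2) with κ = α+β, so α−1 = 0.376·21.0 = 7.896.
α = 8.896; β = κ − α = 14.104.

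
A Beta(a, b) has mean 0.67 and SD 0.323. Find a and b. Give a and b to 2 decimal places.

σ² = 0.323² = 0.104329.
With s = a+b, Var = μ(1−μ)/(s+1), so s+1 = (0.67×0.33)/0.104329 = 2.1193 and s = 1.1193.
a = μs = 0.75, b = (1−μ)s = 0.37.

a = 0.75, b = 0.37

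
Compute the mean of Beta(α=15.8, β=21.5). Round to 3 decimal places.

0.424

The Beta mean is α/(α+β) = 15.8/(15.8+21.5) = 0.424.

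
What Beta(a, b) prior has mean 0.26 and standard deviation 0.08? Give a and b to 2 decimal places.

a = 7.56, b = 21.51

Variance = 0.08² = 0.0064. The moment-matching identity a+b = μ(1−μ)/Var − 1 gives
a+b = 0.1924/0.0064 − 1 = 29.0625, so a = μ·29.0625 = 7.56 and b = (1−μ)·29.0625 = 21.51.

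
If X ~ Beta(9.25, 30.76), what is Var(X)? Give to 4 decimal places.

0.0043

α+β = 40.01 and αβ = 284.5300, so Var = αβ/[(α+β)²(α+β+1)] = 284.5300/65648.812101 = 0.0043.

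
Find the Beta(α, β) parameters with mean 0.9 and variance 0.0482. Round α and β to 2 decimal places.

α = 0.78, β = 0.09

By moment matching, α+β = μ(1−μ)/σ² − 1 = (0.9·0.1)/0.0482 − 1 = 1.8672 − 1 = 0.8672.
Since α/(α+β) = μ, α = 0.9·0.8672 = 0.78 and β = 0.1·0.8672 = 0.09.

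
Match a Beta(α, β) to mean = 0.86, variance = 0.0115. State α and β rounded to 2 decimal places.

Let s = α+β. The Beta variance is μ(1−μ)/(s+1).
So s+1 = μ(1−μ)/σ² = (0.86×0.14)/0.0115 = 0.1204/0.0115 = 10.4696, giving s = 9.4696.
Then α = μs = 0.86×9.4696 = 8.14 and β = (1−μ)s = 0.14×9.4696 = 1.33.

α = 8.14, β = 1.33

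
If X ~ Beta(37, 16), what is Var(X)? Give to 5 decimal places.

Var = αβ/[(α+β)²(α+β+1)] = (37×16)/(53²×54) = 592/151686 = 0.00390.

0.00390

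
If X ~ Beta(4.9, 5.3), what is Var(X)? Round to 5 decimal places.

0.02229

α+β = 10.2 and αβ = 25.97, so Var = αβ/[(α+β)²(α+β+1)] = 25.97/1165.248 = 0.02229.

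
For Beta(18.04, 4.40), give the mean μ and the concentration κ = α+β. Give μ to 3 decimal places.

κ = α+β = 18.04+4.40 = 22.44; μ = α/κ = 18.04/22.44 = 0.804.

μ = 0.804, κ = 22.44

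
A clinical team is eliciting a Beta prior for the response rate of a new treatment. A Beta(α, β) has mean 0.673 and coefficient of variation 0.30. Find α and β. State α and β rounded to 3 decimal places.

α = 2.960, β = 1.438

σ = CV·μ = 0.30×0.673 = 0.20190, so σ² = 0.040764.
s+1 = μ(1−μ)/σ² = 0.220071/0.040764 = 5.3987, so s = α+β = 4.3987.
α = μs = 2.960, β = (1−μ)s = 1.438.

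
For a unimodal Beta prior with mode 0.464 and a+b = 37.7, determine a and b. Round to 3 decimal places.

a = 17.565, b = 20.135

Mode = (a−1)/(κ−2) with κ = a+b, so a−1 = 0.464·35.7 = 16.565.
a = 17.565; b = κ − a = 20.135.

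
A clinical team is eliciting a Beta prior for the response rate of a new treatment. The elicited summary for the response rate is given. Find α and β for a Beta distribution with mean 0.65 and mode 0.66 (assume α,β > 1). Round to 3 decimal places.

Let s = α+β. Mean gives α = μs = 0.65s; mode gives (α−1)/(s−2) = 0.66.
Substituting: 0.65s − 1 = 0.66(s−2) = 0.66s − 1.32, so -0.01s = -0.32 and s = 32.0000.
Then α = 0.65×32.0000 = 20.800 and β = s−α = 11.200.

α = 20.800, β = 11.200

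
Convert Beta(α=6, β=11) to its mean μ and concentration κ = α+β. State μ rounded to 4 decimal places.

μ = 0.3529, κ = 17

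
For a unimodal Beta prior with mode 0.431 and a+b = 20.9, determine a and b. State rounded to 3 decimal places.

Mode = (a−1)/(κ−2) with κ = a+b, so a−1 = 0.431·18.9 = 8.146.
a = 9.146; b = κ − a = 11.754.

a = 9.146, b = 11.754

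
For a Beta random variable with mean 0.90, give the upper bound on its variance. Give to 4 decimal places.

For fixed mean μ the Beta variance is μ(1−μ)/(α+β+1), increasing as α+β decreases.
Its least upper bound (not attained) is μ(1−μ) = 0.90·0.10 = 0.0900.

0.0900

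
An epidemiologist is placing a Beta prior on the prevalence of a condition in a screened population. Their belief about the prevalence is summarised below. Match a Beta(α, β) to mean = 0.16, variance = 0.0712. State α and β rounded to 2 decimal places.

Let s = α+β. The Beta variance is μ(1−μ)/(s+1).
So s+1 = μ(1−μ)/σ² = (0.16×0.84)/0.0712 = 0.1344/0.0712 = 1.8876, giving s = 0.8876.
Then α = μs = 0.16×0.8876 = 0.14 and β = (1−μ)s = 0.84×0.8876 = 0.75.

α = 0.14, β = 0.75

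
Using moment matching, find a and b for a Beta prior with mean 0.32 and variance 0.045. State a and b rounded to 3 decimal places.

a = 1.227, b = 2.608

By moment matching, a+b = μ(1−μ)/σ² − 1 = (0.32·0.68)/0.045 − 1 = 4.8356 − 1 = 3.8356.
Since a/(a+b) = μ, a = 0.32·3.8356 = 1.227 and b = 0.68·3.8356 = 2.608.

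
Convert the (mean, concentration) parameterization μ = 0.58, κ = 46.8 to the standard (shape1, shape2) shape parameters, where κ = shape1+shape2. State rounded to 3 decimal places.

shape1 = 27.144, shape2 = 19.656

shape1 = μκ = 0.58×46.8 = 27.144 and shape2 = (1−μ)κ = 0.42×46.8 = 19.656.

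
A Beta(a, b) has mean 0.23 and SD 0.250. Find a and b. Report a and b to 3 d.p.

Variance = 0.250² = 0.062500. The moment-matching identity a+b = μ(1−μ)/Var − 1 gives
a+b = 0.1771/0.062500 − 1 = 1.8336, so a = μ·1.8336 = 0.422 and b = (1−μ)·1.8336 = 1.412.

a = 0.422, b = 1.412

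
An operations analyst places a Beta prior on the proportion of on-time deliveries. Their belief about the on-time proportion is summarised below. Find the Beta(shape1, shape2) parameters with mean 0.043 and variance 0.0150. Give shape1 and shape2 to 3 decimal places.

By moment matching, shape1+shape2 = μ(1−μ)/σ² − 1 = (0.043·0.957)/0.0150 − 1 = 2.7434 − 1 = 1.7434.
Since shape1/(shape1+shape2) = μ, shape1 = 0.043·1.7434 = 0.075 and shape2 = 0.957·1.7434 = 1.668.

shape1 = 0.075, shape2 = 1.668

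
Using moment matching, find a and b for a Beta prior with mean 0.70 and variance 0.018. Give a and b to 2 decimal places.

By moment matching, a+b = μ(1−μ)/σ² − 1 = (0.70·0.30)/0.018 − 1 = 11.6667 − 1 = 10.6667.
Since a/(a+b) = μ, a = 0.70·10.6667 = 7.47 and b = 0.30·10.6667 = 3.20.

a = 7.47, b = 3.20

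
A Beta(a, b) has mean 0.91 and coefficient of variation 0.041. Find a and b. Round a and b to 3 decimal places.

σ = CV·μ = 0.041×0.91 = 0.03731, so σ² = 0.001392.
s+1 = μ(1−μ)/σ² = 0.0819/0.001392 = 58.8347, so s = a+b = 57.8347.
a = μs = 52.630, b = (1−μ)s = 5.205.

a = 52.630, b = 5.205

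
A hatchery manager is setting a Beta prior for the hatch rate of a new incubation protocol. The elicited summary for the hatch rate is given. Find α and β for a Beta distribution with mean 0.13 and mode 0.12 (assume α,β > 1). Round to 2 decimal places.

α = 9.88, β = 66.12

Let s = α+β. Mean gives α = μs = 0.13s; mode gives (α−1)/(s−2) = 0.12.
Substituting: 0.13s − 1 = 0.12(s−2) = 0.12s − 0.24, so 0.01s = 0.76 and s = 76.0000.
Then α = 0.13×76.0000 = 9.88 and β = s−α = 66.12.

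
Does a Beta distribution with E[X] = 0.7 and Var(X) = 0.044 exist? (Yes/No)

For any Beta, Var(X) < E[X]·(1−E[X]).
Here μ(1−μ) = 0.7×0.3 = 0.21, and 0.044 < 0.21.

Yes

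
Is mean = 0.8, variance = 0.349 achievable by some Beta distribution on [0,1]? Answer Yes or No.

For any Beta, Var(X) < E[X]·(1−E[X]).
Here μ(1−μ) = 0.8×0.2 = 0.16, and 0.349 ≥ 0.16.

No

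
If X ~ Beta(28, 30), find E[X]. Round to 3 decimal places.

0.483

E[X] = α/(α+β) = 28/58 = 0.483.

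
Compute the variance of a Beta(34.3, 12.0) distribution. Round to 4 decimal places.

α+β = 46.3 and αβ = 411.60, so Var = αβ/[(α+β)²(α+β+1)] = 411.60/101396.537 = 0.0041.

0.0041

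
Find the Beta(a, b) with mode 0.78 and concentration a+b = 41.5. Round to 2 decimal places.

a = 31.81, b = 9.69

For a,b>1 the mode is (a−1)/(a+b−2), so a = mode·(κ−2)+1 = 0.78×39.5+1 = 31.81.
And b = (1−mode)·(κ−2)+1 = 0.22×39.5+1 = 9.69.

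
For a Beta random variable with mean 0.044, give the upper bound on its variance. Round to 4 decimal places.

For fixed mean μ the Beta variance is μ(1−μ)/(α+β+1), increasing as α+β decreases.
Its least upper bound (not attained) is μ(1−μ) = 0.044·0.956 = 0.0421.

0.0421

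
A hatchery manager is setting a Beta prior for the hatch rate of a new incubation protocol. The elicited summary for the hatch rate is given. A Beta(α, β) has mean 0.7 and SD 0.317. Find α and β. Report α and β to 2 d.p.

σ² = 0.317² = 0.100489.
With s = α+β, Var = μ(1−μ)/(s+1), so s+1 = (0.7×0.3)/0.100489 = 2.0898 and s = 1.0898.
α = μs = 0.76, β = (1−μ)s = 0.33.

α = 0.76, β = 0.33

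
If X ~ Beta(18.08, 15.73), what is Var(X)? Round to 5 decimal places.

0.00715

μ = 18.08/33.81 = 0.534753; Var = μ(1−μ)/(α+β+1) = 0.2487922/34.81 = 0.00715.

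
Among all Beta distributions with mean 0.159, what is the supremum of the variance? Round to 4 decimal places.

0.1337

Var = μ(1−μ)/(α+β+1), which approaches μ(1−μ) as α+β → 0.
So the supremum is μ(1−μ) = 0.159×0.841 = 0.1337.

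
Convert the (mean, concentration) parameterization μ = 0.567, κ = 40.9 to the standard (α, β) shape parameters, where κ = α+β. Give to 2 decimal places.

α = μκ = 0.567×40.9 = 23.19 and β = (1−μ)κ = 0.433×40.9 = 17.71.

α = 23.19, β = 17.71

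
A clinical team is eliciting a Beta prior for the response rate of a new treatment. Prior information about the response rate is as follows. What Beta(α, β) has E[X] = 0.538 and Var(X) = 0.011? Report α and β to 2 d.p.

α = 11.62, β = 9.98

By moment matching, α+β = μ(1−μ)/σ² − 1 = (0.538·0.462)/0.011 − 1 = 22.5960 − 1 = 21.5960.
Since α/(α+β) = μ, α = 0.538·21.5960 = 11.62 and β = 0.462·21.5960 = 9.98.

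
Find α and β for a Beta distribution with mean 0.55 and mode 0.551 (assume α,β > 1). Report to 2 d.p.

With s = α+β: μ = α/s and mode = (α−1)/(s−2). Eliminating α = μs,
μs − 1 = m(s−2) ⇒ s(μ−m) = 1−2m ⇒ s = -0.102/-0.001 = 102.0000.
So α = μs = 56.10, β = (1−μ)s = 45.90.

α = 56.10, β = 45.90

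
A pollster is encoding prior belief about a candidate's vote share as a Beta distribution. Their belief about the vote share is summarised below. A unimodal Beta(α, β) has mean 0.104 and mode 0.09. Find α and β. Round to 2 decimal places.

α = 6.09, β = 52.48

With s = α+β: μ = α/s and mode = (α−1)/(s−2). Eliminating α = μs,
μs − 1 = m(s−2) ⇒ s(μ−m) = 1−2m ⇒ s = 0.82/0.014 = 58.5714.
So α = μs = 6.09, β = (1−μ)s = 52.48.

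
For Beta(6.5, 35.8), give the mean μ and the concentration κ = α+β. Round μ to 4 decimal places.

μ = 0.1537, κ = 42.3

κ = α+β = 6.5+35.8 = 42.3; μ = α/κ = 6.5/42.3 = 0.1537.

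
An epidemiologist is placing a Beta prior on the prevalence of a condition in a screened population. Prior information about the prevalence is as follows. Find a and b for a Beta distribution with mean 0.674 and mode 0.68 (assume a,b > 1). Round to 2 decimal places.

a = 40.44, b = 19.56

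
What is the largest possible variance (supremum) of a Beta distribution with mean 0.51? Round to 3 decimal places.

0.250

Var = μ(1−μ)/(α+β+1), which approaches μ(1−μ) as α+β → 0.
So the supremum is μ(1−μ) = 0.51×0.49 = 0.250.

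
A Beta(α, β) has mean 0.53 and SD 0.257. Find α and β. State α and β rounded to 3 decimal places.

First σ² = 0.066049. Setting α = μn, β = (1−μ)n with n = α+β,
μ(1−μ)/(n+1) = 0.066049 ⇒ n+1 = 0.2491/0.066049 = 3.7714 ⇒ n = 2.7714.
Hence α = 0.53×2.7714 = 1.469, β = 0.47×2.7714 = 1.303.

α = 1.469, β = 1.303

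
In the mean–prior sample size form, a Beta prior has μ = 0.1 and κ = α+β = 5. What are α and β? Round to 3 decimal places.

α = 0.500, β = 4.500

Split κ in proportion μ : (1−μ): α = 0.1·5 = 0.500, β = 5 − 0.500 = 4.500.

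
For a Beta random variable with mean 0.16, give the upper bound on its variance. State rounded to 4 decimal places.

0.1344

Var = μ(1−μ)/(α+β+1), which approaches μ(1−μ) as α+β → 0.
So the supremum is μ(1−μ) = 0.16×0.84 = 0.1344.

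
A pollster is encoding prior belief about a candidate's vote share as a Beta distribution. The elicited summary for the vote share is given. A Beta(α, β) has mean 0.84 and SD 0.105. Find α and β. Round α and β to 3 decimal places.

α = 9.400, β = 1.790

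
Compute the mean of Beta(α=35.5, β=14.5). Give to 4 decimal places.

The Beta mean is α/(α+β) = 35.5/(35.5+14.5) = 0.7100.

0.7100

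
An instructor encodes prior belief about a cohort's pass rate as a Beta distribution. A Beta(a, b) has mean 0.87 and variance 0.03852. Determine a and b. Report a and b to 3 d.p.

a = 1.684, b = 0.252

Write ν = a+b; then a = μν and Var = μ(1−μ)/(ν+1).
ν = μ(1−μ)/Var − 1 = 0.1131/0.03852 − 1 = 1.9361.
a = 0.87·1.9361 = 1.684, b = 0.13·1.9361 = 0.252.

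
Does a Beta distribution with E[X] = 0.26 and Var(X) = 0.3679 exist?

No

The Beta variance bound is σ² < μ(1−μ).
Here μ(1−μ) = 0.26×0.74 = 0.1924, and 0.3679 ≥ 0.1924.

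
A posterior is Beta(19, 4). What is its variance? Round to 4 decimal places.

μ = 19/23 = 0.826087; Var = μ(1−μ)/(α+β+1) = 0.1436673/24 = 0.0060.

0.0060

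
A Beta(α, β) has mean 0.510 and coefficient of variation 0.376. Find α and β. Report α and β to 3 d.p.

σ = CV·μ = 0.376×0.510 = 0.19176, so σ² = 0.036772.
s+1 = μ(1−μ)/σ² = 0.249900/0.036772 = 6.7960, so s = α+β = 5.7960.
α = μs = 2.956, β = (1−μ)s = 2.840.

α = 2.956, β = 2.840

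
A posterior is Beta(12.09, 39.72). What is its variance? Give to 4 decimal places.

μ = 12.09/51.81 = 0.233353; Var = μ(1−μ)/(α+β+1) = 0.1788992/52.81 = 0.0034.

0.0034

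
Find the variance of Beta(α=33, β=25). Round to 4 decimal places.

0.0042

Var = αβ/[(α+β)²(α+β+1)] = (33×25)/(58²×59) = 825/198476 = 0.0042.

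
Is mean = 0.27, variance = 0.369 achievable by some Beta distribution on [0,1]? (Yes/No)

No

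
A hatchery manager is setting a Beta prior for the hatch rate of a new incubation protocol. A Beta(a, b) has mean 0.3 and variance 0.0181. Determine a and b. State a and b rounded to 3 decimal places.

Write ν = a+b; then a = μν and Var = μ(1−μ)/(ν+1).
ν = μ(1−μ)/Var − 1 = 0.21/0.0181 − 1 = 10.6022.
a = 0.3·10.6022 = 3.181, b = 0.7·10.6022 = 7.422.

a = 3.181, b = 7.422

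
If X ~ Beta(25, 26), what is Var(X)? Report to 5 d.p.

0.00481

Var = αβ/[(α+β)²(α+β+1)] = (25×26)/(51²×52) = 650/135252 = 0.00481.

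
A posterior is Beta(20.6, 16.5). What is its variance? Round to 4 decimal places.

α+β = 37.1 and αβ = 339.90, so Var = αβ/[(α+β)²(α+β+1)] = 339.90/52441.221 = 0.0065.

0.0065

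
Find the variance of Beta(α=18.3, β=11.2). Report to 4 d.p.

0.0077

Var = αβ/[(α+β)²(α+β+1)] = (18.3×11.2)/(29.5²×30.5) = 204.96/26542.625 = 0.0077.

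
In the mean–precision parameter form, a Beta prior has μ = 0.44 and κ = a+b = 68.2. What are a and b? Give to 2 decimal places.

a = 30.01, b = 38.19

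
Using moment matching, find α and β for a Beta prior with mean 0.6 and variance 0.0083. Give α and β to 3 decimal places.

α = 16.749, β = 11.166

Write ν = α+β; then α = μν and Var = μ(1−μ)/(ν+1).
ν = μ(1−μ)/Var − 1 = 0.24/0.0083 − 1 = 27.9157.
α = 0.6·27.9157 = 16.749, β = 0.4·27.9157 = 11.166.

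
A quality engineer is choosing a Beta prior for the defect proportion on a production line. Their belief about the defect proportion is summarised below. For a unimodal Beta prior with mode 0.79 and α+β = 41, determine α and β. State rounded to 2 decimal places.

α = 31.81, β = 9.19

Since the density peak of Beta(α,β) is at (α−1)/(α+β−2),
α = 1 + 0.79(41−2) = 31.81 and β = 41 − 31.81 = 9.19.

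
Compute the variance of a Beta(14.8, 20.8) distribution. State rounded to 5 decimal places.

Var = αβ/[(α+β)²(α+β+1)] = (14.8×20.8)/(35.6²×36.6) = 307.84/46385.376 = 0.00664.

0.00664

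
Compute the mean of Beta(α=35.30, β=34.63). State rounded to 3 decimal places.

0.505

E[X] = α/(α+β) = 35.30/69.93 = 0.505.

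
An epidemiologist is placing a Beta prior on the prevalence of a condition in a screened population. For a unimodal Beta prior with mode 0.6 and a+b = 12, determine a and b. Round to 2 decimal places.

Since the density peak of Beta(a,b) is at (a−1)/(a+b−2),
a = 1 + 0.6(12−2) = 7.00 and b = 12 − 7.00 = 5.00.

a = 7.00, b = 5.00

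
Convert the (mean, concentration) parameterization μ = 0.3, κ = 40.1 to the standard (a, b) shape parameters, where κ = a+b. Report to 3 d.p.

a = 12.030, b = 28.070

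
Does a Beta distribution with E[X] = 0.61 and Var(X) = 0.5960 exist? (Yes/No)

The Beta variance bound is σ² < μ(1−μ).
Here μ(1−μ) = 0.61×0.39 = 0.2379, and 0.5960 ≥ 0.2379.

No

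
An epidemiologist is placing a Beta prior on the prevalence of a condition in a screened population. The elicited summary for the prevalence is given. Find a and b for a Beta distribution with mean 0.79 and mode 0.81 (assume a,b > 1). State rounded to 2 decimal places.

a = 24.49, b = 6.51

Let s = a+b. Mean gives a = μs = 0.79s; mode gives (a−1)/(s−2) = 0.81.
Substituting: 0.79s − 1 = 0.81(s−2) = 0.81s − 1.62, so -0.02s = -0.62 and s = 31.0000.
Then a = 0.79×31.0000 = 24.49 and b = s−a = 6.51.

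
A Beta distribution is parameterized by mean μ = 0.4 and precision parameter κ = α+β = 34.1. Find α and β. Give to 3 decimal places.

α = μκ = 0.4×34.1 = 13.640 and β = (1−μ)κ = 0.6×34.1 = 20.460.

α = 13.640, β = 20.460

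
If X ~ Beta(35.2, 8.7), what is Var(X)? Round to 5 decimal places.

α+β = 43.9 and αβ = 306.24, so Var = αβ/[(α+β)²(α+β+1)] = 306.24/86531.729 = 0.00354.

0.00354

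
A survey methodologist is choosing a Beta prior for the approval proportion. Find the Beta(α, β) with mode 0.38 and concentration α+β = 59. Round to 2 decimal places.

α = 22.66, β = 36.34

Since the density peak of Beta(α,β) is at (α−1)/(α+β−2),
α = 1 + 0.38(59−2) = 22.66 and β = 59 − 22.66 = 36.34.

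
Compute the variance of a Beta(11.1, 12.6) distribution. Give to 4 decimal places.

0.0101

Var = αβ/[(α+β)²(α+β+1)] = (11.1×12.6)/(23.7²×24.7) = 139.86/13873.743 = 0.0101.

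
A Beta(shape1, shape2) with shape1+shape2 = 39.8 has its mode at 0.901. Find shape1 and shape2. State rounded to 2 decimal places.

shape1 = 35.06, shape2 = 4.74

Mode = (shape1−1)/(κ−2) with κ = shape1+shape2, so shape1−1 = 0.901·37.8 = 34.06.
shape1 = 35.06; shape2 = κ − shape1 = 4.74.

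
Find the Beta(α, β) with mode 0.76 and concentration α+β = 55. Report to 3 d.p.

α = 41.280, β = 13.720

Since the density peak of Beta(α,β) is at (α−1)/(α+β−2),
α = 1 + 0.76(55−2) = 41.280 and β = 55 − 41.280 = 13.720.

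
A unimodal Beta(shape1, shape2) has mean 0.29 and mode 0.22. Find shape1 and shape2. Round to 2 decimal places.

shape1 = 2.32, shape2 = 5.68

With s = shape1+shape2: μ = shape1/s and mode = (shape1−1)/(s−2). Eliminating shape1 = μs,
μs − 1 = m(s−2) ⇒ s(μ−m) = 1−2m ⇒ s = 0.56/0.07 = 8.0000.
So shape1 = μs = 2.32, shape2 = (1−μ)s = 5.68.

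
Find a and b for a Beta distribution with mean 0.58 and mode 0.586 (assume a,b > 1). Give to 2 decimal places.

a = 16.63, b = 12.04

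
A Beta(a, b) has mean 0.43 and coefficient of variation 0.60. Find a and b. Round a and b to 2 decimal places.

Var = (CV·μ)² = (0.60×0.43)² = 0.066564.
a+b = μ(1−μ)/Var − 1 = 0.2451/0.066564 − 1 = 2.6822.
Thus a = 0.43·2.6822 = 1.15 and b = 0.57·2.6822 = 1.53.

a = 1.15, b = 1.53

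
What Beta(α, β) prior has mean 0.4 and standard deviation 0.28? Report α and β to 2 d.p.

α = 0.82, β = 1.24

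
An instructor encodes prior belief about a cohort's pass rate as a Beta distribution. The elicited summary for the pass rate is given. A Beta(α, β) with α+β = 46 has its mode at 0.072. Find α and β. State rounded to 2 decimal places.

α = 4.17, β = 41.83

Mode = (α−1)/(κ−2) with κ = α+β, so α−1 = 0.072·44 = 3.17.
α = 4.17; β = κ − α = 41.83.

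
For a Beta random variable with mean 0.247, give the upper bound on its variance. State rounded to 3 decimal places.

0.186

For fixed mean μ the Beta variance is μ(1−μ)/(α+β+1), increasing as α+β decreases.
Its least upper bound (not attained) is μ(1−μ) = 0.247·0.753 = 0.186.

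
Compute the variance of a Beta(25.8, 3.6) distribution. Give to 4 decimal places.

0.0035

Var = αβ/[(α+β)²(α+β+1)] = (25.8×3.6)/(29.4²×30.4) = 92.88/26276.544 = 0.0035.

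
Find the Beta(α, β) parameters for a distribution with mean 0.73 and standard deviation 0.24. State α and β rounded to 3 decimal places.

Variance = 0.24² = 0.0576. The moment-matching identity α+β = μ(1−μ)/Var − 1 gives
α+β = 0.1971/0.0576 − 1 = 2.4219, so α = μ·2.4219 = 1.768 and β = (1−μ)·2.4219 = 0.654.

α = 1.768, β = 0.654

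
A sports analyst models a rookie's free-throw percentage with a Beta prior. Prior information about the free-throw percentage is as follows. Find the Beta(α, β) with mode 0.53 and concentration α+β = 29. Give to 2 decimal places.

For α,β>1 the mode is (α−1)/(α+β−2), so α = mode·(κ−2)+1 = 0.53×27+1 = 15.31.
And β = (1−mode)·(κ−2)+1 = 0.47×27+1 = 13.69.

α = 15.31, β = 13.69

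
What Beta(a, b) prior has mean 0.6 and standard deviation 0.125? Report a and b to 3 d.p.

a = 8.616, b = 5.744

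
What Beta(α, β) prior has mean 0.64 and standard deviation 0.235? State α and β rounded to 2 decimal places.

σ² = 0.235² = 0.055225.
With s = α+β, Var = μ(1−μ)/(s+1), so s+1 = (0.64×0.36)/0.055225 = 4.1720 and s = 3.1720.
α = μs = 2.03, β = (1−μ)s = 1.14.

α = 2.03, β = 1.14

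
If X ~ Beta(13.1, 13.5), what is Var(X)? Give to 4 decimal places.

0.0091

α+β = 26.6 and αβ = 176.85, so Var = αβ/[(α+β)²(α+β+1)] = 176.85/19528.656 = 0.0091.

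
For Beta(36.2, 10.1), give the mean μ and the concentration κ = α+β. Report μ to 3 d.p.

μ = 0.782, κ = 46.3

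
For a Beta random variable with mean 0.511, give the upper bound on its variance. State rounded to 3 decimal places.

Var = μ(1−μ)/(α+β+1), which approaches μ(1−μ) as α+β → 0.
So the supremum is μ(1−μ) = 0.511×0.489 = 0.250.

0.250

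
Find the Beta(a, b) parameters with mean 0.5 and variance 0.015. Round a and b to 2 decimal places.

By moment matching, a+b = μ(1−μ)/σ² − 1 = (0.5·0.5)/0.015 − 1 = 16.6667 − 1 = 15.6667.
Since a/(a+b) = μ, a = 0.5·15.6667 = 7.83 and b = 0.5·15.6667 = 7.83.

a = 7.83, b = 7.83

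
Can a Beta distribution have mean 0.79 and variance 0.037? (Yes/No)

A Beta with mean μ has variance μ(1−μ)/(α+β+1) < μ(1−μ).
Here μ(1−μ) = 0.79×0.21 = 0.1659, and 0.037 < 0.1659.

Yes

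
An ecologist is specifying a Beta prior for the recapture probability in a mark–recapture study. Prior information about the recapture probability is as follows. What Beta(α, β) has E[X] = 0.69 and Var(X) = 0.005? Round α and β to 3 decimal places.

α = 28.828, β = 12.952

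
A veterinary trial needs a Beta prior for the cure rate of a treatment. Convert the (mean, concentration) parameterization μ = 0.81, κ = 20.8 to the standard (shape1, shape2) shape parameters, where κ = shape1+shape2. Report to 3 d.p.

shape1 = 16.848, shape2 = 3.952

shape1 = μκ = 0.81×20.8 = 16.848 and shape2 = (1−μ)κ = 0.19×20.8 = 3.952.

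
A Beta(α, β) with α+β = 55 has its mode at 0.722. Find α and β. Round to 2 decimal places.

α = 39.27, β = 15.73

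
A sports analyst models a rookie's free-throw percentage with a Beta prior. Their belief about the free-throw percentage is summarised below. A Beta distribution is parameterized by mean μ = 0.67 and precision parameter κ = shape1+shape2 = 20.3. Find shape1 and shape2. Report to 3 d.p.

shape1 = 13.601, shape2 = 6.699

Split κ in proportion μ : (1−μ): shape1 = 0.67·20.3 = 13.601, shape2 = 20.3 − 13.601 = 6.699.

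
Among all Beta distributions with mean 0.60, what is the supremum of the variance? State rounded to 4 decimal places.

For fixed mean μ the Beta variance is μ(1−μ)/(α+β+1), increasing as α+β decreases.
Its least upper bound (not attained) is μ(1−μ) = 0.60·0.40 = 0.2400.

0.2400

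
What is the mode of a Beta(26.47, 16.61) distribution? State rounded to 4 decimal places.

0.6200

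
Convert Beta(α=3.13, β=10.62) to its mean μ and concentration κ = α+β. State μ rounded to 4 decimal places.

μ = 0.2276, κ = 13.75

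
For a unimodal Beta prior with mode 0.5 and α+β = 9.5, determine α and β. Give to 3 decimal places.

α = 4.750, β = 4.750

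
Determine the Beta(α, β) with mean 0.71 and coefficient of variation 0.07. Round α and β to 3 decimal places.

Var = (CV·μ)² = (0.07×0.71)² = 0.002470.
α+β = μ(1−μ)/Var − 1 = 0.2059/0.002470 − 1 = 82.3573.
Thus α = 0.71·82.3573 = 58.474 and β = 0.29·82.3573 = 23.884.

α = 58.474, β = 23.884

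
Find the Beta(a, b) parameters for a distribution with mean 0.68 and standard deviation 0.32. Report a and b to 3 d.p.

Variance = 0.32² = 0.1024. The moment-matching identity a+b = μ(1−μ)/Var − 1 gives
a+b = 0.2176/0.1024 − 1 = 1.1250, so a = μ·1.1250 = 0.765 and b = (1−μ)·1.1250 = 0.360.

a = 0.765, b = 0.360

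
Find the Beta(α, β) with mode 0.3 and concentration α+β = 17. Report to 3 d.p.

Mode = (α−1)/(κ−2) with κ = α+β, so α−1 = 0.3·15 = 4.500.
α = 5.500; β = κ − α = 11.500.

α = 5.500, β = 11.500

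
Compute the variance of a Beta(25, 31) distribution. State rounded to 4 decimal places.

μ = 25/56 = 0.446429; Var = μ(1−μ)/(α+β+1) = 0.2471301/57 = 0.0043.

0.0043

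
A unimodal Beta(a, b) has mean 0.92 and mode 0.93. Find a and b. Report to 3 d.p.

a = 79.120, b = 6.880

Let s = a+b. Mean gives a = μs = 0.92s; mode gives (a−1)/(s−2) = 0.93.
Substituting: 0.92s − 1 = 0.93(s−2) = 0.93s − 1.86, so -0.01s = -0.86 and s = 86.0000.
Then a = 0.92×86.0000 = 79.120 and b = s−a = 6.880.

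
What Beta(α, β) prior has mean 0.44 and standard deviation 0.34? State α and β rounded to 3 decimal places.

Variance = 0.34² = 0.1156. The moment-matching identity α+β = μ(1−μ)/Var − 1 gives
α+β = 0.2464/0.1156 − 1 = 1.1315, so α = μ·1.1315 = 0.498 and β = (1−μ)·1.1315 = 0.634.

α = 0.498, β = 0.634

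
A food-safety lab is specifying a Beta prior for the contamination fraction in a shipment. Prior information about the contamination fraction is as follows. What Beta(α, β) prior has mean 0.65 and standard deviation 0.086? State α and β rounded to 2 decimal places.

α = 19.34, β = 10.42

σ² = 0.086² = 0.007396.
With s = α+β, Var = μ(1−μ)/(s+1), so s+1 = (0.65×0.35)/0.007396 = 30.7599 and s = 29.7599.
α = μs = 19.34, β = (1−μ)s = 10.42.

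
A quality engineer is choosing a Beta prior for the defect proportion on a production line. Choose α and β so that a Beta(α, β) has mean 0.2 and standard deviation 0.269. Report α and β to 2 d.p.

α = 0.24, β = 0.97

First σ² = 0.072361. Setting α = μn, β = (1−μ)n with n = α+β,
μ(1−μ)/(n+1) = 0.072361 ⇒ n+1 = 0.16/0.072361 = 2.2111 ⇒ n = 1.2111.
Hence α = 0.2×1.2111 = 0.24, β = 0.8×1.2111 = 0.97.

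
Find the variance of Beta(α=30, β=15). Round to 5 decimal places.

0.00483

Var = αβ/[(α+β)²(α+β+1)] = (30×15)/(45²×46) = 450/93150 = 0.00483.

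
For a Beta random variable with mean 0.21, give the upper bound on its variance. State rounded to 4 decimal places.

0.1659

Var = μ(1−μ)/(α+β+1), which approaches μ(1−μ) as α+β → 0.
So the supremum is μ(1−μ) = 0.21×0.79 = 0.1659.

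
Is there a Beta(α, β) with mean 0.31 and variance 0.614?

No

The Beta variance bound is σ² < μ(1−μ).
Here μ(1−μ) = 0.31×0.69 = 0.2139, and 0.614 ≥ 0.2139.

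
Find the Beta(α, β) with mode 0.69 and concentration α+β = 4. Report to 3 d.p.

Since the density peak of Beta(α,β) is at (α−1)/(α+β−2),
α = 1 + 0.69(4−2) = 2.380 and β = 4 − 2.380 = 1.620.

α = 2.380, β = 1.620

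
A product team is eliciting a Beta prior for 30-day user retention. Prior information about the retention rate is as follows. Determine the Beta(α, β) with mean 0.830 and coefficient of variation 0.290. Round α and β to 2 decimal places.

σ = CV·μ = 0.290×0.830 = 0.24070, so σ² = 0.057936.
s+1 = μ(1−μ)/σ² = 0.141100/0.057936 = 2.4354, so s = α+β = 1.4354.
α = μs = 1.19, β = (1−μ)s = 0.24.

α = 1.19, β = 0.24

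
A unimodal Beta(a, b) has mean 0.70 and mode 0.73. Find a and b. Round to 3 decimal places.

a = 10.733, b = 4.600

Let s = a+b. Mean gives a = μs = 0.70s; mode gives (a−1)/(s−2) = 0.73.
Substituting: 0.70s − 1 = 0.73(s−2) = 0.73s − 1.46, so -0.03s = -0.46 and s = 15.3333.
Then a = 0.70×15.3333 = 10.733 and b = s−a = 4.600.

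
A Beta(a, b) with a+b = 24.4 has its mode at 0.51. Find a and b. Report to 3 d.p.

For a,b>1 the mode is (a−1)/(a+b−2), so a = mode·(κ−2)+1 = 0.51×22.4+1 = 12.424.
And b = (1−mode)·(κ−2)+1 = 0.49×22.4+1 = 11.976.

a = 12.424, b = 11.976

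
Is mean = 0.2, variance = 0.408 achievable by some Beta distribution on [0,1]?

No

A Beta with mean μ has variance μ(1−μ)/(α+β+1) < μ(1−μ).
Here μ(1−μ) = 0.2×0.8 = 0.16, and 0.408 ≥ 0.16.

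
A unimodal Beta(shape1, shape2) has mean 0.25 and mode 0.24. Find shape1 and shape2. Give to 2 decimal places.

shape1 = 13.00, shape2 = 39.00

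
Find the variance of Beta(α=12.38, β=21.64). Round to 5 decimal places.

0.00661

α+β = 34.02 and αβ = 267.9032, so Var = αβ/[(α+β)²(α+β+1)] = 267.9032/40530.761208 = 0.00661.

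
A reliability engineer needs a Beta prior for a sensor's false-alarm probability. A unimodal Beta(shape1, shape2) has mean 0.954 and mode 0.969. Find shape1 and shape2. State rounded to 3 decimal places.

shape1 = 59.657, shape2 = 2.877

With s = shape1+shape2: μ = shape1/s and mode = (shape1−1)/(s−2). Eliminating shape1 = μs,
μs − 1 = m(s−2) ⇒ s(μ−m) = 1−2m ⇒ s = -0.938/-0.015 = 62.5333.
So shape1 = μs = 59.657, shape2 = (1−μ)s = 2.877.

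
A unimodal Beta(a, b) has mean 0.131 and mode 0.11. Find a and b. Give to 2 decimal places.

a = 4.87, b = 32.28

Let s = a+b. Mean gives a = μs = 0.131s; mode gives (a−1)/(s−2) = 0.11.
Substituting: 0.131s − 1 = 0.11(s−2) = 0.11s − 0.22, so 0.021s = 0.78 and s = 37.1429.
Then a = 0.131×37.1429 = 4.87 and b = s−a = 32.28.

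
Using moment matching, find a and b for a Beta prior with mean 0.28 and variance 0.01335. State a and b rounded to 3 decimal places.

a = 3.948, b = 10.153

By moment matching, a+b = μ(1−μ)/σ² − 1 = (0.28·0.72)/0.01335 − 1 = 15.1011 − 1 = 14.1011.
Since a/(a+b) = μ, a = 0.28·14.1011 = 3.948 and b = 0.72·14.1011 = 10.153.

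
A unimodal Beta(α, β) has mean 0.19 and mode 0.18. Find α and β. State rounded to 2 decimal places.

With s = α+β: μ = α/s and mode = (α−1)/(s−2). Eliminating α = μs,
μs − 1 = m(s−2) ⇒ s(μ−m) = 1−2m ⇒ s = 0.64/0.01 = 64.0000.
So α = μs = 12.16, β = (1−μ)s = 51.84.

α = 12.16, β = 51.84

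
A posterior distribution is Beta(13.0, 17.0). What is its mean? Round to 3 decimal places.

0.433

The Beta mean is α/(α+β) = 13.0/(13.0+17.0) = 0.433.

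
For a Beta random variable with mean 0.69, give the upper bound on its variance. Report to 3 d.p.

0.214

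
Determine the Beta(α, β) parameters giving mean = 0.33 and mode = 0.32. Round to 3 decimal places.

α = 11.880, β = 24.120

With s = α+β: μ = α/s and mode = (α−1)/(s−2). Eliminating α = μs,
μs − 1 = m(s−2) ⇒ s(μ−m) = 1−2m ⇒ s = 0.36/0.01 = 36.0000.
So α = μs = 11.880, β = (1−μ)s = 24.120.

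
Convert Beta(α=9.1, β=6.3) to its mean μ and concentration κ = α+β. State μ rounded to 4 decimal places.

μ = 0.5909, κ = 15.4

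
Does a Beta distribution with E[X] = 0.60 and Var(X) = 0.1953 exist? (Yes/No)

A Beta with mean μ has variance μ(1−μ)/(α+β+1) < μ(1−μ).
Here μ(1−μ) = 0.60×0.40 = 0.2400, and 0.1953 < 0.2400.

Yes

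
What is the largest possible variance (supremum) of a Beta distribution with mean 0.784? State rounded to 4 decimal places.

0.1693

Var = μ(1−μ)/(α+β+1), which approaches μ(1−μ) as α+β → 0.
So the supremum is μ(1−μ) = 0.784×0.216 = 0.1693.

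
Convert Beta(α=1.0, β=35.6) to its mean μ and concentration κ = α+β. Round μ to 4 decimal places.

μ = 0.0273, κ = 36.6

κ = α+β = 1.0+35.6 = 36.6; μ = α/κ = 1.0/36.6 = 0.0273.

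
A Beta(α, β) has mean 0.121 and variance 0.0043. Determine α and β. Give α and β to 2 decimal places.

α = 2.87, β = 20.86

Write ν = α+β; then α = μν and Var = μ(1−μ)/(ν+1).
ν = μ(1−μ)/Var − 1 = 0.106359/0.0043 − 1 = 23.7347.
α = 0.121·23.7347 = 2.87, β = 0.879·23.7347 = 20.86.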